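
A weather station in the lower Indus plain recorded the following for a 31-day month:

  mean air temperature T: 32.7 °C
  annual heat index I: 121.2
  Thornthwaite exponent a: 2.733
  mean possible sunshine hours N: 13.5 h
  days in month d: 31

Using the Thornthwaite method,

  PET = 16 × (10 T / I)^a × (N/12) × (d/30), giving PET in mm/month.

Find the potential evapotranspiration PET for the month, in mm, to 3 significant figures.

10T/I = 10 × 32.7 / 121.2 = 2.6980
(10T/I)^a = 2.6980^2.733 = 15.0674
Uncorrected PET = 16 × 15.0674 = 241.078 mm
Correction = (N/12)(d/30) = (13.5/12)(31/30) = 1.1625
PET = 241.078 × 1.1625 = 280.253 mm/month

280 mm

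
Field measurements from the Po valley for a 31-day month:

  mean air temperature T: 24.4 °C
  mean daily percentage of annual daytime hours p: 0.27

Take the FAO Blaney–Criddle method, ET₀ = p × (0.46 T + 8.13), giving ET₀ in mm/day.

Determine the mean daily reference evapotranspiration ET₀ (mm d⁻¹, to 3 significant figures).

ET₀ = 0.27 × (0.46 × 24.4 + 8.13) = 0.27 × 19.354 = 5.2256 mm/d

5.23 mm d⁻¹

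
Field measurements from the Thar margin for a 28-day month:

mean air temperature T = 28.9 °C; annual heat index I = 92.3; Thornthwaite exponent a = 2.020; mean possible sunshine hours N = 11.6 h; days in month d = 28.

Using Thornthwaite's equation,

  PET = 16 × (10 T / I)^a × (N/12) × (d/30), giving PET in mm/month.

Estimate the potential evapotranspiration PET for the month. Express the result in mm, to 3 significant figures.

145 mm

10T/I = 10 × 28.9 / 92.3 = 3.1311
(10T/I)^a = 3.1311^2.020 = 10.0302
Uncorrected PET = 16 × 10.0302 = 160.483 mm
Correction = (N/12)(d/30) = (11.6/12)(28/30) = 0.9022
PET = 160.483 × 0.9022 = 144.788 mm/month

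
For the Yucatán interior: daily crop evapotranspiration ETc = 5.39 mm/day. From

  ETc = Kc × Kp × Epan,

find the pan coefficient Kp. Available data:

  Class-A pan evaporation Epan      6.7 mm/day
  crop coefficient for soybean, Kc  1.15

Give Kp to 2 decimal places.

ETc = Kc × Kp × Epan  ⇒  Kp = ETc / (Kc × Epan)
Kp = 5.39 / (1.15 × 6.7) = 5.39 / 7.705 = 0.6995

0.70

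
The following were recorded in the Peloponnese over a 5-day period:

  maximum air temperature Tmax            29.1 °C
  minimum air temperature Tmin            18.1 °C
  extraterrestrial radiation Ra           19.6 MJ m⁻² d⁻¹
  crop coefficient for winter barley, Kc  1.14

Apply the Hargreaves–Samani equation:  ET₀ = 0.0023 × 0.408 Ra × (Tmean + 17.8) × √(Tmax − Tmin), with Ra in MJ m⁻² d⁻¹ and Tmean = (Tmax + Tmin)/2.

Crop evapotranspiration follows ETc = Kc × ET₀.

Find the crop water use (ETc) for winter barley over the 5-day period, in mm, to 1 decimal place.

14.4 mm

Tmean = (29.1 + 18.1)/2 = 23.60 °C
0.408 Ra = 0.408 × 19.6 = 7.9968 mm/d equivalent
ET₀ = 0.0023 × 7.9968 × (23.60 + 17.8) × √11.0 = 0.0023 × 7.9968 × 41.40 × 3.3166 = 2.5254 mm/d
ETc = Kc × ET₀ = 1.14 × 2.5254 = 2.8790 mm/d
Over 5 days: 2.8790 × 5 = 14.395 mm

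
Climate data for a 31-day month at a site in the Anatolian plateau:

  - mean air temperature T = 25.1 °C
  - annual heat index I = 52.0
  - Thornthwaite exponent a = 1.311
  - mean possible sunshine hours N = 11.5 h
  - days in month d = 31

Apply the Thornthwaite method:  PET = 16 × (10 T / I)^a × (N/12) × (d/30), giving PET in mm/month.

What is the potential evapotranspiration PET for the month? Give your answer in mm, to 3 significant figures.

125 mm

10T/I = 10 × 25.1 / 52.0 = 4.8269
(10T/I)^a = 4.8269^1.311 = 7.8757
Uncorrected PET = 16 × 7.8757 = 126.011 mm
Correction = (N/12)(d/30) = (11.5/12)(31/30) = 0.9903
PET = 126.011 × 0.9903 = 124.789 mm/month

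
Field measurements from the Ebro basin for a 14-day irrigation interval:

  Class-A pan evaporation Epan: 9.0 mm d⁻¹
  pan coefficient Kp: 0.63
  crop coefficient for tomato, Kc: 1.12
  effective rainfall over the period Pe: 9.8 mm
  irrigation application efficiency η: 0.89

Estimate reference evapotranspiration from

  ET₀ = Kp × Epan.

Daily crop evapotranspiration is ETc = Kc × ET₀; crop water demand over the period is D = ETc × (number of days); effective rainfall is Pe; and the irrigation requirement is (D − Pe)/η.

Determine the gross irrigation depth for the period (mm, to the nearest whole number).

89 mm

ET₀ = 0.63 × 9.0 = 5.6700 mm/d
ETc = Kc × ET₀ = 1.12 × 5.6700 = 6.3504 mm/d
Crop demand D = ETc × 14 d = 6.3504 × 14 = 88.906 mm
D − Pe = 88.906 − 9.8 = 79.106 mm
Gross irrigation = 79.106 / 0.89 = 88.883 mm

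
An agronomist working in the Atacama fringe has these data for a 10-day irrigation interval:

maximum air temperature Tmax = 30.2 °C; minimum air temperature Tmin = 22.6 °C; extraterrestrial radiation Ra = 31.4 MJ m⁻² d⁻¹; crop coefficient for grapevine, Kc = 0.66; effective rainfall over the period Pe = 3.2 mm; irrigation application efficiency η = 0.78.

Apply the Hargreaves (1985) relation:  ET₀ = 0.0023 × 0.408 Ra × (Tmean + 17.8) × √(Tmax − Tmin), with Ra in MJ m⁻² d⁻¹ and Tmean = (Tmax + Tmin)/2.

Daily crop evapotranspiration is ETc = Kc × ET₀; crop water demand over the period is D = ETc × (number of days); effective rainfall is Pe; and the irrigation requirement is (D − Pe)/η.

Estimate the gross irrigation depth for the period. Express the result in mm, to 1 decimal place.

Tmean = (30.2 + 22.6)/2 = 26.40 °C
0.408 Ra = 0.408 × 31.4 = 12.8112 mm/d equivalent
ET₀ = 0.0023 × 12.8112 × (26.40 + 17.8) × √7.6 = 0.0023 × 12.8112 × 44.20 × 2.7568 = 3.5904 mm/d
ETc = Kc × ET₀ = 0.66 × 3.5904 = 2.3697 mm/d
Crop demand D = ETc × 10 d = 2.3697 × 10 = 23.697 mm
D − Pe = 23.697 − 3.2 = 20.497 mm
Gross irrigation = 20.497 / 0.78 = 26.278 mm

26.3 mm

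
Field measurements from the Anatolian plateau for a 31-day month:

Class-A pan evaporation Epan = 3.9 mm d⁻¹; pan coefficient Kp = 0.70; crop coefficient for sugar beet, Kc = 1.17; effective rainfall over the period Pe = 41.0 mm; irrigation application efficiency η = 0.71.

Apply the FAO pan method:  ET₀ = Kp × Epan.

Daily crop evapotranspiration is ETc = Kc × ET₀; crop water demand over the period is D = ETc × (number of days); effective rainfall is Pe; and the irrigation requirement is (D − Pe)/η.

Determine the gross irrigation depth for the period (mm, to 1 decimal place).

81.7 mm

ET₀ = 0.70 × 3.9 = 2.7300 mm/d
ETc = Kc × ET₀ = 1.17 × 2.7300 = 3.1941 mm/d
Crop demand D = ETc × 31 d = 3.1941 × 31 = 99.017 mm
D − Pe = 99.017 − 41.0 = 58.017 mm
Gross irrigation = 58.017 / 0.71 = 81.714 mm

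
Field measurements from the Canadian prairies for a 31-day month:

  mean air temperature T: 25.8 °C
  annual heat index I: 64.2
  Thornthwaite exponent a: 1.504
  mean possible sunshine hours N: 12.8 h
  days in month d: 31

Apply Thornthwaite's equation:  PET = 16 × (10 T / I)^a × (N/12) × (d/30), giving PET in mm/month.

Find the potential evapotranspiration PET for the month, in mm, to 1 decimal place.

142.9 mm

10T/I = 10 × 25.8 / 64.2 = 4.0187
(10T/I)^a = 4.0187^1.504 = 8.1011
Uncorrected PET = 16 × 8.1011 = 129.618 mm
Correction = (N/12)(d/30) = (12.8/12)(31/30) = 1.1022
PET = 129.618 × 1.1022 = 142.865 mm/month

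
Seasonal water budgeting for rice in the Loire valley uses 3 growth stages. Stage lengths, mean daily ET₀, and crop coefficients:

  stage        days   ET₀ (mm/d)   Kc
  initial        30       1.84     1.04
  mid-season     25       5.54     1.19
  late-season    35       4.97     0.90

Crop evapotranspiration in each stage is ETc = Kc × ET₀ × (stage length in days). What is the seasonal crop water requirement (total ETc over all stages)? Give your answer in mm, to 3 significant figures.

initial: 1.04 × 1.84 × 30 = 57.41 mm
mid-season: 1.19 × 5.54 × 25 = 164.82 mm
late-season: 0.90 × 4.97 × 35 = 156.56 mm
Seasonal total = 378.79 mm

379 mm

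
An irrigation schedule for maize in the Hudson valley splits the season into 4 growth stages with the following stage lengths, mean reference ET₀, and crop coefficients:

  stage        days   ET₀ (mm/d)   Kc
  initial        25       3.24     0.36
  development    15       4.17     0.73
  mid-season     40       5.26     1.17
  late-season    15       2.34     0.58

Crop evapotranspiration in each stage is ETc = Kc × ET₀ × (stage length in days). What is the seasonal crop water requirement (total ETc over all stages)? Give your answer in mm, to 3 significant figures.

341 mm

initial: 0.36 × 3.24 × 25 = 29.16 mm
development: 0.73 × 4.17 × 15 = 45.66 mm
mid-season: 1.17 × 5.26 × 40 = 246.17 mm
late-season: 0.58 × 2.34 × 15 = 20.36 mm
Seasonal total = 341.35 mm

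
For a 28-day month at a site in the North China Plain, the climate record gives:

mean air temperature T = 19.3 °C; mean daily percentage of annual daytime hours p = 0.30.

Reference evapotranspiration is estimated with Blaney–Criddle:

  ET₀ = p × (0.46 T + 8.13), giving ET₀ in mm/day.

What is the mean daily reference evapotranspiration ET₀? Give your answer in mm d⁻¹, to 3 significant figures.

5.10 mm d⁻¹

ET₀ = 0.30 × (0.46 × 19.3 + 8.13) = 0.30 × 17.008 = 5.1024 mm/d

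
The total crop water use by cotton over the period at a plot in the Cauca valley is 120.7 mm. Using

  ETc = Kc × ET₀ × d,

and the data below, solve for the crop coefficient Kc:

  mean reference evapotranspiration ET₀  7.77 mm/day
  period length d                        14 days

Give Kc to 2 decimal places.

ETc = Kc × ET₀ × d  ⇒  Kc = ETc / (ET₀ × d)
Kc = 120.7 / (7.77 × 14) = 120.7 / 108.78 = 1.1096

1.11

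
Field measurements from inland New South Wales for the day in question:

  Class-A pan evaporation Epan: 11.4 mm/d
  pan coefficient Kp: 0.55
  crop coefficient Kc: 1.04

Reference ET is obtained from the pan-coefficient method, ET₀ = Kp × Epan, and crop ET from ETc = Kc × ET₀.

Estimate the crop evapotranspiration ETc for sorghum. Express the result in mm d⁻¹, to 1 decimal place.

ET₀ = 0.55 × 11.4 = 6.2700 mm/d
ETc = Kc × ET₀ = 1.04 × 6.2700 = 6.5208 mm/d

6.5 mm d⁻¹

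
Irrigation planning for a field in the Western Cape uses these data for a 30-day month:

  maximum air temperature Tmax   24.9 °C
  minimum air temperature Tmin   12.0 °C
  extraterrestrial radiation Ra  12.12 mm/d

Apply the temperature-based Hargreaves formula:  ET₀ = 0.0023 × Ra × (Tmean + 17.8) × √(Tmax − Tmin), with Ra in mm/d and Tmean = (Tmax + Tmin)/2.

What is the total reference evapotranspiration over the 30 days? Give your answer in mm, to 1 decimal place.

108.9 mm

Tmean = (24.9 + 12.0)/2 = 18.45 °C
ET₀ = 0.0023 × 12.12 × (18.45 + 17.8) × √12.9 = 0.0023 × 12.12 × 36.25 × 3.5917 = 3.6294 mm/d
Over 30 days: 3.6294 × 30 = 108.882 mm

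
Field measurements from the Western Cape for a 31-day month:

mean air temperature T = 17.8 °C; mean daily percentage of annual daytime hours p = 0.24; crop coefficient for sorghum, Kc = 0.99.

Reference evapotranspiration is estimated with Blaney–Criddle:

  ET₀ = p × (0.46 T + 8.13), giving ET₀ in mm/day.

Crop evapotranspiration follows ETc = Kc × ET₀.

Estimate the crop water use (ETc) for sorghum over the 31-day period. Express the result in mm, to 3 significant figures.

ET₀ = 0.24 × (0.46 × 17.8 + 8.13) = 0.24 × 16.318 = 3.9163 mm/d
ETc = Kc × ET₀ = 0.99 × 3.9163 = 3.8771 mm/d
Over 31 days: 3.8771 × 31 = 120.190 mm

120 mm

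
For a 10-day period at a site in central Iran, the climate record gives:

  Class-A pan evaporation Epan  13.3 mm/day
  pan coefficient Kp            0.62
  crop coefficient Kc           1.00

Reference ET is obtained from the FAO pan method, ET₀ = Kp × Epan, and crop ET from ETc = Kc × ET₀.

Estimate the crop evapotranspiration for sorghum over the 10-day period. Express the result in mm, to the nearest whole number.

ET₀ = 0.62 × 13.3 = 8.2460 mm/d
ETc = Kc × ET₀ = 1.00 × 8.2460 = 8.2460 mm/d
Over 10 days: 8.2460 × 10 = 82.460 mm

82 mm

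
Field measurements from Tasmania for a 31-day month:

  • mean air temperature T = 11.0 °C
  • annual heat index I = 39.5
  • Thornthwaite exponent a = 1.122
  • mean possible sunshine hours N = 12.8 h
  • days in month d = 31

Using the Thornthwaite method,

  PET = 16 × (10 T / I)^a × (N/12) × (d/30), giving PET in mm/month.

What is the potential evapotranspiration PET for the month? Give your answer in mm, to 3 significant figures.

55.6 mm

10T/I = 10 × 11.0 / 39.5 = 2.7848
(10T/I)^a = 2.7848^1.122 = 3.1554
Uncorrected PET = 16 × 3.1554 = 50.486 mm
Correction = (N/12)(d/30) = (12.8/12)(31/30) = 1.1022
PET = 50.486 × 1.1022 = 55.646 mm/month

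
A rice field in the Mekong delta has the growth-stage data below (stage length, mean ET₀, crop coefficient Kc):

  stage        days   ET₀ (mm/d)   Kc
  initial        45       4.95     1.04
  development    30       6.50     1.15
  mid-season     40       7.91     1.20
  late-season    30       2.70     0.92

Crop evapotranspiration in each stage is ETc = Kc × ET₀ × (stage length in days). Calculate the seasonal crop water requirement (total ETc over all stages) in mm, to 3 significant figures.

910 mm

initial: 1.04 × 4.95 × 45 = 231.66 mm
development: 1.15 × 6.50 × 30 = 224.25 mm
mid-season: 1.20 × 7.91 × 40 = 379.68 mm
late-season: 0.92 × 2.70 × 30 = 74.52 mm
Seasonal total = 910.11 mm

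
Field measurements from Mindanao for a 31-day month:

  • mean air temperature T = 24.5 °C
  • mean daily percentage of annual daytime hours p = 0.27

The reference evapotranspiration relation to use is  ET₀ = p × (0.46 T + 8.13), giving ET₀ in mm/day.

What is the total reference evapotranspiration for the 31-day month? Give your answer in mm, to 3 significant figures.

162 mm

ET₀ = 0.27 × (0.46 × 24.5 + 8.13) = 0.27 × 19.400 = 5.2380 mm/d
Monthly total = 5.2380 × 31 = 162.378 mm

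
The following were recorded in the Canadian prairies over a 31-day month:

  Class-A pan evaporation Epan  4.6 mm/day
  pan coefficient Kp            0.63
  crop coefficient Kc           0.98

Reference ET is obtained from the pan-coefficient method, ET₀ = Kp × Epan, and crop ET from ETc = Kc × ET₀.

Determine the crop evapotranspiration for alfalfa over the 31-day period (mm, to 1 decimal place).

88.0 mm

ET₀ = 0.63 × 4.6 = 2.8980 mm/d
ETc = Kc × ET₀ = 0.98 × 2.8980 = 2.8400 mm/d
Over 31 days: 2.8400 × 31 = 88.040 mm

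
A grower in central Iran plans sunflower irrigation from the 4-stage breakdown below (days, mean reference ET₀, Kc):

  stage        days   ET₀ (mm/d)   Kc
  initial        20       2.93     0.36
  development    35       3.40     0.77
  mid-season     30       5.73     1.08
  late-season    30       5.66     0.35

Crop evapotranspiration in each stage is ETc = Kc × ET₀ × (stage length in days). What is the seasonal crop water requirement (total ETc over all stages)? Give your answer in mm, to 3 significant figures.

358 mm

initial: 0.36 × 2.93 × 20 = 21.10 mm
development: 0.77 × 3.40 × 35 = 91.63 mm
mid-season: 1.08 × 5.73 × 30 = 185.65 mm
late-season: 0.35 × 5.66 × 30 = 59.43 mm
Seasonal total = 357.81 mm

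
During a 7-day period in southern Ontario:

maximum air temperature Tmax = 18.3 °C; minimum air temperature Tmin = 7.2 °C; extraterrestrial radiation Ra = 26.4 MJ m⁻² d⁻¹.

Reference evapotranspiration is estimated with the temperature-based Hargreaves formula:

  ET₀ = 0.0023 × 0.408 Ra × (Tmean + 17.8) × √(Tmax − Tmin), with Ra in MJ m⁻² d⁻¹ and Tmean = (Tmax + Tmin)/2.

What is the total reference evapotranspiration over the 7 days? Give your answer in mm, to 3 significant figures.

Tmean = (18.3 + 7.2)/2 = 12.75 °C
0.408 Ra = 0.408 × 26.4 = 10.7712 mm/d equivalent
ET₀ = 0.0023 × 10.7712 × (12.75 + 17.8) × √11.1 = 0.0023 × 10.7712 × 30.55 × 3.3317 = 2.5216 mm/d
Over 7 days: 2.5216 × 7 = 17.651 mm

17.7 mm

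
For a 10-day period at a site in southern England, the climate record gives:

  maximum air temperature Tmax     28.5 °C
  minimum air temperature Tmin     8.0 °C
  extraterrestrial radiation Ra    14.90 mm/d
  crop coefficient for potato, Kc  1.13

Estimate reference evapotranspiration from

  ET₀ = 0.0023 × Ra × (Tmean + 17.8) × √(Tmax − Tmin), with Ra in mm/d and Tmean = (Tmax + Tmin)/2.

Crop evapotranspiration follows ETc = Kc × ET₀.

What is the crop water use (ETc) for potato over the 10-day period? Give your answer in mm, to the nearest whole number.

Tmean = (28.5 + 8.0)/2 = 18.25 °C
ET₀ = 0.0023 × 14.90 × (18.25 + 17.8) × √20.5 = 0.0023 × 14.90 × 36.05 × 4.5277 = 5.5937 mm/d
ETc = Kc × ET₀ = 1.13 × 5.5937 = 6.3209 mm/d
Over 10 days: 6.3209 × 10 = 63.209 mm

63 mm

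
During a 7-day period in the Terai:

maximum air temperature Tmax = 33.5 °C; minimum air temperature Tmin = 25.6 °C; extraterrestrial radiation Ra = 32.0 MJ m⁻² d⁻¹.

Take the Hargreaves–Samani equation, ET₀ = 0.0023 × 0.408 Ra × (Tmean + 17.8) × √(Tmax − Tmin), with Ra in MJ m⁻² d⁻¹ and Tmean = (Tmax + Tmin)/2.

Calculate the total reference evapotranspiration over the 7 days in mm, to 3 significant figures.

Tmean = (33.5 + 25.6)/2 = 29.55 °C
0.408 Ra = 0.408 × 32.0 = 13.0560 mm/d equivalent
ET₀ = 0.0023 × 13.0560 × (29.55 + 17.8) × √7.9 = 0.0023 × 13.0560 × 47.35 × 2.8107 = 3.9964 mm/d
Over 7 days: 3.9964 × 7 = 27.975 mm

28.0 mm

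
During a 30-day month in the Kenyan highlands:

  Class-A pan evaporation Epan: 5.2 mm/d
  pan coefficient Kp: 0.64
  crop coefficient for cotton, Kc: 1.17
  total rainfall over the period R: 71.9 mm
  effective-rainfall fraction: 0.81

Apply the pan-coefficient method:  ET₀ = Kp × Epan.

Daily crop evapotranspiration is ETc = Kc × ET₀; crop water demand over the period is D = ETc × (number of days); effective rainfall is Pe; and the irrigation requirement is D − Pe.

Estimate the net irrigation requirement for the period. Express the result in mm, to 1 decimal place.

ET₀ = 0.64 × 5.2 = 3.3280 mm/d
ETc = Kc × ET₀ = 1.17 × 3.3280 = 3.8938 mm/d
Crop demand D = ETc × 30 d = 3.8938 × 30 = 116.814 mm
Pe = 0.81 × 71.9 = 58.239 mm
D − Pe = 116.814 − 58.239 = 58.575 mm

58.6 mm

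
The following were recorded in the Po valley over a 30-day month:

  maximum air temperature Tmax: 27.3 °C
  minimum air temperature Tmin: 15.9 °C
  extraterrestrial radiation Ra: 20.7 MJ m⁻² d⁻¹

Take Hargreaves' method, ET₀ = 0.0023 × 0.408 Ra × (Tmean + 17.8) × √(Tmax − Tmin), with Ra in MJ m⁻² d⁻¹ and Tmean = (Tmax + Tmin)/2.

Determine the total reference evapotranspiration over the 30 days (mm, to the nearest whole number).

Tmean = (27.3 + 15.9)/2 = 21.60 °C
0.408 Ra = 0.408 × 20.7 = 8.4456 mm/d equivalent
ET₀ = 0.0023 × 8.4456 × (21.60 + 17.8) × √11.4 = 0.0023 × 8.4456 × 39.40 × 3.3764 = 2.5841 mm/d
Over 30 days: 2.5841 × 30 = 77.523 mm

78 mm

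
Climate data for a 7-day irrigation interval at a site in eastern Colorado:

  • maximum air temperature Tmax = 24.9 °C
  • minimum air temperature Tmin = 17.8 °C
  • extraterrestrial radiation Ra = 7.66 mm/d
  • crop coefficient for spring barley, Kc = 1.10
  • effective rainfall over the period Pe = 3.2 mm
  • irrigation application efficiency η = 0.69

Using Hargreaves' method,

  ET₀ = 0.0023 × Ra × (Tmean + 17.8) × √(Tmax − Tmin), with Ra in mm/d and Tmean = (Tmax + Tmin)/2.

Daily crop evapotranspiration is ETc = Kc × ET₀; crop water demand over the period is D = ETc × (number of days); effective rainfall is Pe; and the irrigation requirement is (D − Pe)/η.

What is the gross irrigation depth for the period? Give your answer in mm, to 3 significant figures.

Tmean = (24.9 + 17.8)/2 = 21.35 °C
ET₀ = 0.0023 × 7.66 × (21.35 + 17.8) × √7.1 = 0.0023 × 7.66 × 39.15 × 2.6646 = 1.8379 mm/d
ETc = Kc × ET₀ = 1.10 × 1.8379 = 2.0217 mm/d
Crop demand D = ETc × 7 d = 2.0217 × 7 = 14.152 mm
D − Pe = 14.152 − 3.2 = 10.952 mm
Gross irrigation = 10.952 / 0.69 = 15.872 mm

15.9 mm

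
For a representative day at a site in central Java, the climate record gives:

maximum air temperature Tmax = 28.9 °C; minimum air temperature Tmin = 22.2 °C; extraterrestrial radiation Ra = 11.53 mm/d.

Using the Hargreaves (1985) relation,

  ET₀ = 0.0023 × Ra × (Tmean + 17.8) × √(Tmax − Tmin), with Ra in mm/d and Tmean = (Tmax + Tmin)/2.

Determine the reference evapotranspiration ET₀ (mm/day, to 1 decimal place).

Tmean = (28.9 + 22.2)/2 = 25.55 °C
ET₀ = 0.0023 × 11.53 × (25.55 + 17.8) × √6.7 = 0.0023 × 11.53 × 43.35 × 2.5884 = 2.9756 mm/d

3.0 mm/day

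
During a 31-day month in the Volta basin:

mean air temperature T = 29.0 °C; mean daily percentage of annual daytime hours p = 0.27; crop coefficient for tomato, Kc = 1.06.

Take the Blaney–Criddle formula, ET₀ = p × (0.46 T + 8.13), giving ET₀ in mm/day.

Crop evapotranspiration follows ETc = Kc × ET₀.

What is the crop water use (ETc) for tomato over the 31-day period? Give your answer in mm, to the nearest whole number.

ET₀ = 0.27 × (0.46 × 29.0 + 8.13) = 0.27 × 21.470 = 5.7969 mm/d
ETc = Kc × ET₀ = 1.06 × 5.7969 = 6.1447 mm/d
Over 31 days: 6.1447 × 31 = 190.486 mm

190 mm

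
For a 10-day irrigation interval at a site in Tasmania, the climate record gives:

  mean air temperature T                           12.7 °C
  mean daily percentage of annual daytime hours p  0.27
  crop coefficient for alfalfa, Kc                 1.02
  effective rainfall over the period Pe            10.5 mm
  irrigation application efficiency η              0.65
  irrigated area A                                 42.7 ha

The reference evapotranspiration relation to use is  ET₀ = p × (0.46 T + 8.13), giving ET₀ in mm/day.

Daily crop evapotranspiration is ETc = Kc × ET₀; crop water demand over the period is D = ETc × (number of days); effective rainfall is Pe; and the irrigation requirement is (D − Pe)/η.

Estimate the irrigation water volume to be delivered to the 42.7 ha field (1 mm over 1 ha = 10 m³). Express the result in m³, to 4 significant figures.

ET₀ = 0.27 × (0.46 × 12.7 + 8.13) = 0.27 × 13.972 = 3.7724 mm/d
ETc = Kc × ET₀ = 1.02 × 3.7724 = 3.8478 mm/d
Crop demand D = ETc × 10 d = 3.8478 × 10 = 38.478 mm
D − Pe = 38.478 − 10.5 = 27.978 mm
Gross irrigation = 27.978 / 0.65 = 43.043 mm
Volume = 43.043 mm × 42.7 ha × 10 = 18379.4 m³

18380 m³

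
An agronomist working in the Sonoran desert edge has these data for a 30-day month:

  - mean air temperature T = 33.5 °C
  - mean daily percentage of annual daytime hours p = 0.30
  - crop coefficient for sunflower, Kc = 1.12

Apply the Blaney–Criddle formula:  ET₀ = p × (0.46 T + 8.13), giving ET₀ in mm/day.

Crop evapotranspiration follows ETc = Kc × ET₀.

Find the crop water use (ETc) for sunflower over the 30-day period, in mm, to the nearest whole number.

237 mm

ET₀ = 0.30 × (0.46 × 33.5 + 8.13) = 0.30 × 23.540 = 7.0620 mm/d
ETc = Kc × ET₀ = 1.12 × 7.0620 = 7.9094 mm/d
Over 30 days: 7.9094 × 30 = 237.282 mm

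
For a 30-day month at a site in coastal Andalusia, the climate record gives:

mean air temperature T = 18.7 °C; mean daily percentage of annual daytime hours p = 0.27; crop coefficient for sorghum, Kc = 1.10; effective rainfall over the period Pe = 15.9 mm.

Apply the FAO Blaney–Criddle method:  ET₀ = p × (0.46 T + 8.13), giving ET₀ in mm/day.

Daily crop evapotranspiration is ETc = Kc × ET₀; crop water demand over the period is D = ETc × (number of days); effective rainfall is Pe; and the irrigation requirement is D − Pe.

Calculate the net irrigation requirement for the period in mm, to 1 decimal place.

133.2 mm

ET₀ = 0.27 × (0.46 × 18.7 + 8.13) = 0.27 × 16.732 = 4.5176 mm/d
ETc = Kc × ET₀ = 1.10 × 4.5176 = 4.9694 mm/d
Crop demand D = ETc × 30 d = 4.9694 × 30 = 149.082 mm
D − Pe = 149.082 − 15.9 = 133.182 mm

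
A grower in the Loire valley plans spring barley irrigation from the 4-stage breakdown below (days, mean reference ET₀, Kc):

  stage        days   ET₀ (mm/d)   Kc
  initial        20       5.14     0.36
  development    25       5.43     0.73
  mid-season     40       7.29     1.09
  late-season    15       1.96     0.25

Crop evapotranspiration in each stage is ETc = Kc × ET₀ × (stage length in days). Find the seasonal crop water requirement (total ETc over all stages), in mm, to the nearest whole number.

initial: 0.36 × 5.14 × 20 = 37.01 mm
development: 0.73 × 5.43 × 25 = 99.10 mm
mid-season: 1.09 × 7.29 × 40 = 317.84 mm
late-season: 0.25 × 1.96 × 15 = 7.35 mm
Seasonal total = 461.30 mm

461 mm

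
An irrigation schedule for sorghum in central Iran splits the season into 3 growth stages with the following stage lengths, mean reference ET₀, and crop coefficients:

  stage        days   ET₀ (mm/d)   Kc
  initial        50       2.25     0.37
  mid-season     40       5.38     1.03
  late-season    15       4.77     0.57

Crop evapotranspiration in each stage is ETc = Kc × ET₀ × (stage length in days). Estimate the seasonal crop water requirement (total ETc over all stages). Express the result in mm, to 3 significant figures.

initial: 0.37 × 2.25 × 50 = 41.63 mm
mid-season: 1.03 × 5.38 × 40 = 221.66 mm
late-season: 0.57 × 4.77 × 15 = 40.78 mm
Seasonal total = 304.07 mm

304 mm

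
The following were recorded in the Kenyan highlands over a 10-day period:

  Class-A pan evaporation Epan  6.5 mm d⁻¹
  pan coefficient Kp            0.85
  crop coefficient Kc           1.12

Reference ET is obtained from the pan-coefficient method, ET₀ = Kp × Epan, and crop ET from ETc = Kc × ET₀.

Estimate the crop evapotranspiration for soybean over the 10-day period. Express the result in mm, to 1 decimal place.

ET₀ = 0.85 × 6.5 = 5.5250 mm/d
ETc = Kc × ET₀ = 1.12 × 5.5250 = 6.1880 mm/d
Over 10 days: 6.1880 × 10 = 61.880 mm

61.9 mm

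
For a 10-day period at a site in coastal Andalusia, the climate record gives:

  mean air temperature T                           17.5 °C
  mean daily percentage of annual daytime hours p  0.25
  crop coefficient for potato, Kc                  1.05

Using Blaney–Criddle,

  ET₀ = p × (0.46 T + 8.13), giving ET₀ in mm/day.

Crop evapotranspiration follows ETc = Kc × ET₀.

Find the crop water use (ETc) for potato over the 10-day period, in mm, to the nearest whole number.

42 mm

ET₀ = 0.25 × (0.46 × 17.5 + 8.13) = 0.25 × 16.180 = 4.0450 mm/d
ETc = Kc × ET₀ = 1.05 × 4.0450 = 4.2473 mm/d
Over 10 days: 4.2473 × 10 = 42.473 mm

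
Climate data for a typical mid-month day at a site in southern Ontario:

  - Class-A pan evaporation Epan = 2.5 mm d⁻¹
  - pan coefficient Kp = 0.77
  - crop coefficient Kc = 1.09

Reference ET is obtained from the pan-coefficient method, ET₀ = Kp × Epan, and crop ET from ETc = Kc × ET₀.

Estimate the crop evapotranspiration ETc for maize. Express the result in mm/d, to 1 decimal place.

ET₀ = 0.77 × 2.5 = 1.9250 mm/d
ETc = Kc × ET₀ = 1.09 × 1.9250 = 2.0983 mm/d

2.1 mm/d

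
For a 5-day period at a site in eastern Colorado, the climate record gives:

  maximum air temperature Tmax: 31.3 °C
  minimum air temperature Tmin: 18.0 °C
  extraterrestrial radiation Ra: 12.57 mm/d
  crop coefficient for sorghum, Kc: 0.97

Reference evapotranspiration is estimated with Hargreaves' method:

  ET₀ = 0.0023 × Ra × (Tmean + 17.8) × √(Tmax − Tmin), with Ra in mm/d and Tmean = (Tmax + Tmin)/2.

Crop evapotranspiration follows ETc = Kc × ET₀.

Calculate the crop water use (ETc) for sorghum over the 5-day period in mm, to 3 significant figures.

Tmean = (31.3 + 18.0)/2 = 24.65 °C
ET₀ = 0.0023 × 12.57 × (24.65 + 17.8) × √13.3 = 0.0023 × 12.57 × 42.45 × 3.6469 = 4.4757 mm/d
ETc = Kc × ET₀ = 0.97 × 4.4757 = 4.3414 mm/d
Over 5 days: 4.3414 × 5 = 21.707 mm

21.7 mm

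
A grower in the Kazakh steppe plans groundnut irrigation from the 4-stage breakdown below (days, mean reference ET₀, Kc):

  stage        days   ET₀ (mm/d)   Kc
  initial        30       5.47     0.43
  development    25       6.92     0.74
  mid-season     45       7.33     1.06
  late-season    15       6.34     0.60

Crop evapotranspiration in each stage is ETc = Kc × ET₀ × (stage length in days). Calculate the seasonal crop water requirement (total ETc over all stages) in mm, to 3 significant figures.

605 mm

initial: 0.43 × 5.47 × 30 = 70.56 mm
development: 0.74 × 6.92 × 25 = 128.02 mm
mid-season: 1.06 × 7.33 × 45 = 349.64 mm
late-season: 0.60 × 6.34 × 15 = 57.06 mm
Seasonal total = 605.28 mm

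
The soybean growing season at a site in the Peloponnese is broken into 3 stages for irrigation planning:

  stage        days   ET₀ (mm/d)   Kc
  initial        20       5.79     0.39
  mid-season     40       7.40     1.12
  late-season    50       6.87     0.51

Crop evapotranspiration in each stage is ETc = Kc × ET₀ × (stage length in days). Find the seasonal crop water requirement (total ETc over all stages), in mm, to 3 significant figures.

initial: 0.39 × 5.79 × 20 = 45.16 mm
mid-season: 1.12 × 7.40 × 40 = 331.52 mm
late-season: 0.51 × 6.87 × 50 = 175.19 mm
Seasonal total = 551.87 mm

552 mm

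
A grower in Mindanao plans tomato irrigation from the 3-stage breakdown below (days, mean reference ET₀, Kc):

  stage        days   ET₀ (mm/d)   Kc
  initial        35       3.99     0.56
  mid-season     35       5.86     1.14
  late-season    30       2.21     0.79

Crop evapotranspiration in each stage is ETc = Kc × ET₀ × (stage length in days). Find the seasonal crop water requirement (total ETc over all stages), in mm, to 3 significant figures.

364 mm

initial: 0.56 × 3.99 × 35 = 78.20 mm
mid-season: 1.14 × 5.86 × 35 = 233.81 mm
late-season: 0.79 × 2.21 × 30 = 52.38 mm
Seasonal total = 364.39 mm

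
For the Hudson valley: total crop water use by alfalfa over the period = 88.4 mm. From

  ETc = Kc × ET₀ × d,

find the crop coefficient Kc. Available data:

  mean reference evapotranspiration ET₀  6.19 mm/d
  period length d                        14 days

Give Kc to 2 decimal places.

ETc = Kc × ET₀ × d  ⇒  Kc = ETc / (ET₀ × d)
Kc = 88.4 / (6.19 × 14) = 88.4 / 86.66 = 1.0201

1.02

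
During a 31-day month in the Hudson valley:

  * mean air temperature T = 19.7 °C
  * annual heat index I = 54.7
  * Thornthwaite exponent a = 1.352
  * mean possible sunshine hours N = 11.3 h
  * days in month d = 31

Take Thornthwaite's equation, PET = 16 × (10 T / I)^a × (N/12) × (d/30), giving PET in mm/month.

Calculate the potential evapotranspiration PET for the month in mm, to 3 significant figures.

88.0 mm

10T/I = 10 × 19.7 / 54.7 = 3.6015
(10T/I)^a = 3.6015^1.352 = 5.6541
Uncorrected PET = 16 × 5.6541 = 90.466 mm
Correction = (N/12)(d/30) = (11.3/12)(31/30) = 0.9731
PET = 90.466 × 0.9731 = 88.032 mm/month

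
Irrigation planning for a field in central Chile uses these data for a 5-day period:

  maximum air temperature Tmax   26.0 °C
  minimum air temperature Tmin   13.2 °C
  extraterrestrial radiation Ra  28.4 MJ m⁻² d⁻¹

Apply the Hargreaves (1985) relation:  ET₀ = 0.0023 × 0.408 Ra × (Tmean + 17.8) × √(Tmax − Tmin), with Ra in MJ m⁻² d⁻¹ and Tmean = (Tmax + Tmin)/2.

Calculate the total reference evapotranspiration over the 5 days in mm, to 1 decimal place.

Tmean = (26.0 + 13.2)/2 = 19.60 °C
0.408 Ra = 0.408 × 28.4 = 11.5872 mm/d equivalent
ET₀ = 0.0023 × 11.5872 × (19.60 + 17.8) × √12.8 = 0.0023 × 11.5872 × 37.40 × 3.5777 = 3.5660 mm/d
Over 5 days: 3.5660 × 5 = 17.830 mm

17.8 mm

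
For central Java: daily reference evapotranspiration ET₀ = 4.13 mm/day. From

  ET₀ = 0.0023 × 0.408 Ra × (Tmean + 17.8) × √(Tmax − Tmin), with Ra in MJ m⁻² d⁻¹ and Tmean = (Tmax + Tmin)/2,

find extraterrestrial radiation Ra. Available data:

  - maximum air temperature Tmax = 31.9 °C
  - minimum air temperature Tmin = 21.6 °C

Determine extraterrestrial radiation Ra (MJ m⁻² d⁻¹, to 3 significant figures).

Tmean = (31.9+21.6)/2 = 26.75 °C; ΔT = 10.3
Ra = ET₀ / [0.0023 × 0.408 × (Tmean+17.8) × √ΔT]
   = 4.13 / (0.0023 × 0.408 × 44.55 × 3.2094) = 30.782 MJ m⁻² d⁻¹

30.8 MJ m⁻² d⁻¹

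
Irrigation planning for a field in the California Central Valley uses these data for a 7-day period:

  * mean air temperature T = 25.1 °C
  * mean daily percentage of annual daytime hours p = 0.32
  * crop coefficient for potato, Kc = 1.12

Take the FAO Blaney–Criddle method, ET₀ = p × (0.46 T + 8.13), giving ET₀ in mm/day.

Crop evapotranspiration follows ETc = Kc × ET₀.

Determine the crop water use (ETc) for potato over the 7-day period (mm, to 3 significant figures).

ET₀ = 0.32 × (0.46 × 25.1 + 8.13) = 0.32 × 19.676 = 6.2963 mm/d
ETc = Kc × ET₀ = 1.12 × 6.2963 = 7.0519 mm/d
Over 7 days: 7.0519 × 7 = 49.363 mm

49.4 mm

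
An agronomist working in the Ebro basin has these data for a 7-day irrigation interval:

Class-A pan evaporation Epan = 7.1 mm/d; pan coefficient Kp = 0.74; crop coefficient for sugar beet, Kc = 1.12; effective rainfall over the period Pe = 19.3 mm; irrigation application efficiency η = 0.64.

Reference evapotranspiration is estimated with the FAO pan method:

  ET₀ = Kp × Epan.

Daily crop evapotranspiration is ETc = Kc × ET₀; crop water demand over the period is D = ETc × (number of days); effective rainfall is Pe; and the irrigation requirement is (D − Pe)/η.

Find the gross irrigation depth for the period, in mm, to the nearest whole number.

ET₀ = 0.74 × 7.1 = 5.2540 mm/d
ETc = Kc × ET₀ = 1.12 × 5.2540 = 5.8845 mm/d
Crop demand D = ETc × 7 d = 5.8845 × 7 = 41.192 mm
D − Pe = 41.192 − 19.3 = 21.892 mm
Gross irrigation = 21.892 / 0.64 = 34.206 mm

34 mm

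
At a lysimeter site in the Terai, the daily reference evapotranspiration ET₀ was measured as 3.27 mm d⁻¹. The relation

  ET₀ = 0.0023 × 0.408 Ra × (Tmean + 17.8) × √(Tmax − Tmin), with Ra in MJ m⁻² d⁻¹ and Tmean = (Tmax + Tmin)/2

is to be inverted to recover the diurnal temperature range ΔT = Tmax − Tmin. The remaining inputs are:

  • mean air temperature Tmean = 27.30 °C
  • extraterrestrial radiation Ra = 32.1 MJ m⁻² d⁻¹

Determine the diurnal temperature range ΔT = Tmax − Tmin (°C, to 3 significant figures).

5.79 °C

√ΔT = ET₀ / [0.0023 × 0.408 × Ra × (Tmean+17.8)] = 3.27 / (0.0023 × 13.0968 × 45.10) = 2.4070
ΔT = 2.4070² = 5.794 °C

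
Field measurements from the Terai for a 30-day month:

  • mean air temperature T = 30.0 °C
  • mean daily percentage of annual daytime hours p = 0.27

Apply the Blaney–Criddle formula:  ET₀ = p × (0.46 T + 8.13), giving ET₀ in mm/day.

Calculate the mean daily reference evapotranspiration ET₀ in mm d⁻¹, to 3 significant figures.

5.92 mm d⁻¹

ET₀ = 0.27 × (0.46 × 30.0 + 8.13) = 0.27 × 21.930 = 5.9211 mm/d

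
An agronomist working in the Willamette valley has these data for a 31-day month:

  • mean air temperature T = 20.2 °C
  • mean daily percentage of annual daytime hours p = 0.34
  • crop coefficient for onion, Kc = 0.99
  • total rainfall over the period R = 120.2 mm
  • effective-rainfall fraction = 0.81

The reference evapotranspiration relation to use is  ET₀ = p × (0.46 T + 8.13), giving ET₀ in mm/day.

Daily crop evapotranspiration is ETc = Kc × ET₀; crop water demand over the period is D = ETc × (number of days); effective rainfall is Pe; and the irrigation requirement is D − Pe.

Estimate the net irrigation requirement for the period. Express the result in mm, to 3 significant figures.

ET₀ = 0.34 × (0.46 × 20.2 + 8.13) = 0.34 × 17.422 = 5.9235 mm/d
ETc = Kc × ET₀ = 0.99 × 5.9235 = 5.8643 mm/d
Crop demand D = ETc × 31 d = 5.8643 × 31 = 181.793 mm
Pe = 0.81 × 120.2 = 97.362 mm
D − Pe = 181.793 − 97.362 = 84.431 mm

84.4 mm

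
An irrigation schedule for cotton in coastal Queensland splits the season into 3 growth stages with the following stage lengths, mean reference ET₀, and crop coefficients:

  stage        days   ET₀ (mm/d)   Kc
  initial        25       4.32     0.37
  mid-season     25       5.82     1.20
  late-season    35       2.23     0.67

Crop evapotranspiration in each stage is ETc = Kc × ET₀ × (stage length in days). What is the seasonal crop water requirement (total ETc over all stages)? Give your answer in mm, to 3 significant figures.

initial: 0.37 × 4.32 × 25 = 39.96 mm
mid-season: 1.20 × 5.82 × 25 = 174.60 mm
late-season: 0.67 × 2.23 × 35 = 52.29 mm
Seasonal total = 266.85 mm

267 mm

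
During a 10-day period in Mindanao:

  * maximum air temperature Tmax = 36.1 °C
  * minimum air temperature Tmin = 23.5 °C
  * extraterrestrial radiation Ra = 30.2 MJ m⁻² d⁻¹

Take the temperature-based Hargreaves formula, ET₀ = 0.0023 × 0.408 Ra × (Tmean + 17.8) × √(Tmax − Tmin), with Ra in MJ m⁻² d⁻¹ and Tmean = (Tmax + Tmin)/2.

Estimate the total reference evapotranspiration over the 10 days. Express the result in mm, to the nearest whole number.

Tmean = (36.1 + 23.5)/2 = 29.80 °C
0.408 Ra = 0.408 × 30.2 = 12.3216 mm/d equivalent
ET₀ = 0.0023 × 12.3216 × (29.80 + 17.8) × √12.6 = 0.0023 × 12.3216 × 47.60 × 3.5496 = 4.7883 mm/d
Over 10 days: 4.7883 × 10 = 47.883 mm

48 mm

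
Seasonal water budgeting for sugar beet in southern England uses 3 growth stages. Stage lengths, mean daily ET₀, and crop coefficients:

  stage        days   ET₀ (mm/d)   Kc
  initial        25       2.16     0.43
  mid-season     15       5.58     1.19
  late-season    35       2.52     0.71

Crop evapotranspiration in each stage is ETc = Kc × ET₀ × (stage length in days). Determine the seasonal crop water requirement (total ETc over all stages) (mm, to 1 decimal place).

185.4 mm

initial: 0.43 × 2.16 × 25 = 23.22 mm
mid-season: 1.19 × 5.58 × 15 = 99.60 mm
late-season: 0.71 × 2.52 × 35 = 62.62 mm
Seasonal total = 185.44 mm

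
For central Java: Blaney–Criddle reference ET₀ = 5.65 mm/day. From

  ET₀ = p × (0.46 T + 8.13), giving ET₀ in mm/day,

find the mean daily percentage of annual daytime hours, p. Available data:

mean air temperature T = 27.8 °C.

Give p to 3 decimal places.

0.270

p = ET₀ / (0.46 T + 8.13) = 5.65 / (0.46 × 27.8 + 8.13) = 5.65 / 20.918 = 0.2701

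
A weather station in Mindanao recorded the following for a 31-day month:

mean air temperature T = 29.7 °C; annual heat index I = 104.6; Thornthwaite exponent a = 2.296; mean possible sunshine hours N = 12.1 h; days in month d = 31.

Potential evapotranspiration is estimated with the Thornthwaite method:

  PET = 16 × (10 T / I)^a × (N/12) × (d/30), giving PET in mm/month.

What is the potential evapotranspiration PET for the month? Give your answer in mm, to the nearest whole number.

183 mm

10T/I = 10 × 29.7 / 104.6 = 2.8394
(10T/I)^a = 2.8394^2.296 = 10.9801
Uncorrected PET = 16 × 10.9801 = 175.682 mm
Correction = (N/12)(d/30) = (12.1/12)(31/30) = 1.0419
PET = 175.682 × 1.0419 = 183.043 mm/month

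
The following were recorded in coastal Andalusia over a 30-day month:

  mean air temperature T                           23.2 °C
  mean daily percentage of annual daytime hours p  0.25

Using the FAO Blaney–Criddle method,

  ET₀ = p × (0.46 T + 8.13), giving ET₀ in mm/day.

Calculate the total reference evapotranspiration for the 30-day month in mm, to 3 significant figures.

ET₀ = 0.25 × (0.46 × 23.2 + 8.13) = 0.25 × 18.802 = 4.7005 mm/d
Monthly total = 4.7005 × 30 = 141.015 mm

141 mm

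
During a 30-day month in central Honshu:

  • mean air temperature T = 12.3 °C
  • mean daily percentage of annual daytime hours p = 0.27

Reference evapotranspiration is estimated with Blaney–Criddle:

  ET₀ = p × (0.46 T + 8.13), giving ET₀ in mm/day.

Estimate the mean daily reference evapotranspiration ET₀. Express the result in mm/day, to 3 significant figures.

ET₀ = 0.27 × (0.46 × 12.3 + 8.13) = 0.27 × 13.788 = 3.7228 mm/d

3.72 mm/day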